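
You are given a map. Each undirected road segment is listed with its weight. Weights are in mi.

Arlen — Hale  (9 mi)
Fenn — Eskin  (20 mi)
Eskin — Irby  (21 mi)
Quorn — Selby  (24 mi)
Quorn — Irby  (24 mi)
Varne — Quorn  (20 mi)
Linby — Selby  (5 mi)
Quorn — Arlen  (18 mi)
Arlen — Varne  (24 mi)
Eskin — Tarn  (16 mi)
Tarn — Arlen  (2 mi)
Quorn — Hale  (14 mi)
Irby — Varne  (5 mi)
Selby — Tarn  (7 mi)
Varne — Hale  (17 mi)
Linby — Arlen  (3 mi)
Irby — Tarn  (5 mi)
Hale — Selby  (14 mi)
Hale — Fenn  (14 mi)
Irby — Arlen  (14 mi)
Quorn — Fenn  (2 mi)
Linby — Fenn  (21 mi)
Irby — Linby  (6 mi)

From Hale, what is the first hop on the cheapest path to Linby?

Candidate routes:
Hale → Selby → Linby: 14+5 = 19
Hale → Arlen → Linby: 9+3 = 12
Cheapest is Hale → Arlen → Linby at 12 mi.
So from Hale the first move is to Arlen.

Arlen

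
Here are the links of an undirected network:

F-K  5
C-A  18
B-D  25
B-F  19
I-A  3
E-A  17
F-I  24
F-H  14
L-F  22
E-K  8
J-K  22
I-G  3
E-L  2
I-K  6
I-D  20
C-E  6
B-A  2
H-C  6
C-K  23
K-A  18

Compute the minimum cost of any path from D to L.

Settle nodes by increasing distance from D:
D: 0
I: 20  (via D)
A: 23  (via I)
G: 23  (via I)
B: 25  (via D)
K: 26  (via I)
F: 31  (via K)
E: 34  (via K)
L: 36  (via E)
Shortest route: D–I–K–E–L = 36.

36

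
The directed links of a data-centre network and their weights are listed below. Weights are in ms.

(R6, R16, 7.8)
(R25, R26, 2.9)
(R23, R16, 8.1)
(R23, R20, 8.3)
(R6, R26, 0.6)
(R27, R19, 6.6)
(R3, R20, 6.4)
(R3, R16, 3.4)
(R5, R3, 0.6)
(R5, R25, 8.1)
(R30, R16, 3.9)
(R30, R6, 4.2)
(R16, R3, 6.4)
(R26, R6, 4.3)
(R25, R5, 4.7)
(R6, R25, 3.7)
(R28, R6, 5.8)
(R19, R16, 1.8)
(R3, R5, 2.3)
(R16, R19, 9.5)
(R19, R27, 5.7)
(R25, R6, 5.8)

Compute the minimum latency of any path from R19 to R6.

Settle nodes by increasing distance from R19:
R19: 0
R16: 1.8  (via R19)
R27: 5.7  (via R19)
R3: 8.2  (via R16)
R5: 10.5  (via R3)
R20: 14.6  (via R3)
R25: 18.6  (via R5)
R26: 21.5  (via R25)
R6: 24.4  (via R25)
Shortest route: R19 → R16 → R3 → R5 → R25 → R6 = 24.4 ms.

24.4 ms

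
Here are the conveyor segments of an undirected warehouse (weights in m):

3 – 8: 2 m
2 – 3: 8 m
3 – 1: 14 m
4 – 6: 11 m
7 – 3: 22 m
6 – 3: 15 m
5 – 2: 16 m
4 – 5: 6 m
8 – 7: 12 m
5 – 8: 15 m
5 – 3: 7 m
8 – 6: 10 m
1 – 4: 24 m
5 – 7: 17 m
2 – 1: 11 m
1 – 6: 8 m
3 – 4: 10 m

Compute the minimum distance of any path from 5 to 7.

17 m

Candidate routes:
5–8–7: 15+12 = 27
5–3–7: 7+22 = 29
5–7: 17 = 17
5–3–8–7: 7+2+12 = 21
Cheapest is 5–7 at 17 m.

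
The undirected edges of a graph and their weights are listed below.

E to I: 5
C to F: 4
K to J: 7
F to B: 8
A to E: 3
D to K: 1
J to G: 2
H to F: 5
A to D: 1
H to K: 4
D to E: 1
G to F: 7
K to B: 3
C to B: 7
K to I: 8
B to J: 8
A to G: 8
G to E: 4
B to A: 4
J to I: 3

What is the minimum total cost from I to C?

16

Enumerating some paths:
I–J–G–F–C: 3+2+7+4 = 16
I–E–D–A–B–C: 5+1+1+4+7 = 18
I–E–D–K–B–C: 5+1+1+3+7 = 17
The minimum is 16 via I–J–G–F–C.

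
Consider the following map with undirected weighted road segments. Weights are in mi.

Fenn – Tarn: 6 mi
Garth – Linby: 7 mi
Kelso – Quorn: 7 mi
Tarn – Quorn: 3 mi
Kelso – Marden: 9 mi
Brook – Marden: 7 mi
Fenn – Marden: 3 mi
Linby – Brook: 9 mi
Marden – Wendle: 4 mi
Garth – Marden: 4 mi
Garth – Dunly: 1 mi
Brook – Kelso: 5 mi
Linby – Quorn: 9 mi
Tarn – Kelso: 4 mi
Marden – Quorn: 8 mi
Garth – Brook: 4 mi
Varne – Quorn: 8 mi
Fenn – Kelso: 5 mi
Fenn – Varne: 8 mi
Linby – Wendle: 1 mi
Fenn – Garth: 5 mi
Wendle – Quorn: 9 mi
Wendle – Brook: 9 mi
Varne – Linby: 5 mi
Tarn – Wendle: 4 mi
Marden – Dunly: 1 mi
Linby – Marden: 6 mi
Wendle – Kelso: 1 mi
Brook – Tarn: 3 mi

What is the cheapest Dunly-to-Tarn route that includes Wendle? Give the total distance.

Best Dunly to Wendle: Dunly → Marden → Wendle costing 5
Shortest Wendle→Tarn: Wendle → Tarn = 4
Total via Wendle: 5 + 4 = 9 mi.

9 mi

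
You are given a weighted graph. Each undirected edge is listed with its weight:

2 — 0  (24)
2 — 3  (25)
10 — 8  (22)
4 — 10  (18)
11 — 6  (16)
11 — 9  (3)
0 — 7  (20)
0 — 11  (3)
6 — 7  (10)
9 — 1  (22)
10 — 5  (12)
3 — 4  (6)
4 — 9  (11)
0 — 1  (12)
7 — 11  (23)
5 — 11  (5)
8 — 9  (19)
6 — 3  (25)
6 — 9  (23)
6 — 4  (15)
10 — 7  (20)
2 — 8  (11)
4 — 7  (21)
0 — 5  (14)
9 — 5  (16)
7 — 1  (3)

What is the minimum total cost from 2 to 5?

Shortest distances from 2:
2: 0
8: 11  (via 2)
0: 24  (via 2)
3: 25  (via 2)
11: 27  (via 0)
9: 30  (via 8)
4: 31  (via 3)
5: 32  (via 11)
Shortest route: 2 → 0 → 11 → 5 = 32.

32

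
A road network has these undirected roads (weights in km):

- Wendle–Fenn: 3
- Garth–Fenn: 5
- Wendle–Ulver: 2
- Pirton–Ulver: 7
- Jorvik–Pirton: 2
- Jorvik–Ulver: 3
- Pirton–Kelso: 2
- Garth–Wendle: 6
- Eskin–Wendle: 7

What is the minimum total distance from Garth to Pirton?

13 km

Candidate routes:
Garth → Wendle → Ulver → Jorvik → Pirton: 6+2+3+2 = 13
Garth → Wendle → Ulver → Pirton: 6+2+7 = 15
Garth → Fenn → Wendle → Ulver → Jorvik → Pirton: 5+3+2+3+2 = 15
Garth → Fenn → Wendle → Ulver → Pirton: 5+3+2+7 = 17
Cheapest is Garth → Wendle → Ulver → Jorvik → Pirton at 13 km.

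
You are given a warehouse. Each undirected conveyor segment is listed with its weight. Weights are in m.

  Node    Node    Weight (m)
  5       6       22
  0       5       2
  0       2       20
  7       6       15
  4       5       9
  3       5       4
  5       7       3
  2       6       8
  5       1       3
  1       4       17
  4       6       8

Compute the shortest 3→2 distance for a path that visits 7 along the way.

Best 3 to 7: 3–5–7 costing 7
Shortest 7→2: 7–6–2 = 23
Total via 7: 7 + 23 = 30 m.

30 m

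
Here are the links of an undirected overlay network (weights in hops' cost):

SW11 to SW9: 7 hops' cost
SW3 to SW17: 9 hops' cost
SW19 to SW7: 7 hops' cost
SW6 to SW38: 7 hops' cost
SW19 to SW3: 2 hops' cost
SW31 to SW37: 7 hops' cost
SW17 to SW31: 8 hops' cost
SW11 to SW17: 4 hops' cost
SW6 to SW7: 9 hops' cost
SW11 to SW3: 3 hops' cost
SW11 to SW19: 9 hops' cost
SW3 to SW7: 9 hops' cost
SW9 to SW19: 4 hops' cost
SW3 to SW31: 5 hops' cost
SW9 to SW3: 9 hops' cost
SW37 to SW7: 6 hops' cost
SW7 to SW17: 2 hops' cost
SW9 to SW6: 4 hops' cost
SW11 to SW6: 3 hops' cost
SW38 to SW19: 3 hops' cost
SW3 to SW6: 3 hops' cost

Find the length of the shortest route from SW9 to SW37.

17 hops' cost

Compare a few routes:
SW9 - SW19 - SW7 - SW37: 4+7+6 = 17
SW9 - SW19 - SW3 - SW31 - SW37: 4+2+5+7 = 18
SW9 - SW11 - SW17 - SW7 - SW37: 7+4+2+6 = 19
SW9 - SW6 - SW7 - SW37: 4+9+6 = 19
The minimum is 17 hops' cost via SW9 - SW19 - SW7 - SW37.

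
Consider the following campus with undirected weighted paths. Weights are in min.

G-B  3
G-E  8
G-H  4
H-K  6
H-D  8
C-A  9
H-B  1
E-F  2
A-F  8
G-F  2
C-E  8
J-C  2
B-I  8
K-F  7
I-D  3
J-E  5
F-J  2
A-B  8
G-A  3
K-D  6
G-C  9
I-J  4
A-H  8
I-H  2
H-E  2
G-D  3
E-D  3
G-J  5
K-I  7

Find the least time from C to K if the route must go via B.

Best C to B: C–J–F–G–B costing 9
Shortest B→K: B–H–K = 7
Total via B: 9 + 7 = 16 min.

16 min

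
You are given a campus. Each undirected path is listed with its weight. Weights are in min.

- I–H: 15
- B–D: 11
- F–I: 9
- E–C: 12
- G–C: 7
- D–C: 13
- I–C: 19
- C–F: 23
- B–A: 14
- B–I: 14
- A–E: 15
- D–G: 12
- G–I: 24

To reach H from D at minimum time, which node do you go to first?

Candidate routes:
D–G–I–H: 12+24+15 = 51
D–C–I–H: 13+19+15 = 47
D–B–I–H: 11+14+15 = 40
The minimum is 40 min via D–B–I–H.
So from D the first move is to B.

B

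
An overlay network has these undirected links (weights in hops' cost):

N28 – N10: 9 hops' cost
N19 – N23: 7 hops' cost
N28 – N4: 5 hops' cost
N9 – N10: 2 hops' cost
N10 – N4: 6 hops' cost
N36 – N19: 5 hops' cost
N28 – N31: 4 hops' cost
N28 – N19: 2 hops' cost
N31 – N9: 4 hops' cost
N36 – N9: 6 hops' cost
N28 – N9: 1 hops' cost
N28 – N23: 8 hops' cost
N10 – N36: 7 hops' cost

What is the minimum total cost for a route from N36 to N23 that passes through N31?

22 hops' cost

Best N36 to N31: N36–N9–N31 costing 10
Shortest N31→N23: N31–N28–N23 = 12
Total via N31: 10 + 12 = 22 hops' cost.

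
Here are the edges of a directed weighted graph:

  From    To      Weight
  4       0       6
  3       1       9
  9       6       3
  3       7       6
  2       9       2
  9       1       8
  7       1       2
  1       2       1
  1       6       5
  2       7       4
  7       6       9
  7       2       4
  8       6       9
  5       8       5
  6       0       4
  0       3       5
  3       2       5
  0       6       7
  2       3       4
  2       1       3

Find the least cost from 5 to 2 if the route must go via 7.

32

Shortest 5→7: 5–8–6–0–3–7 = 29
Best 7 to 2: 7–1–2 costing 3
Total via 7: 29 + 3 = 32.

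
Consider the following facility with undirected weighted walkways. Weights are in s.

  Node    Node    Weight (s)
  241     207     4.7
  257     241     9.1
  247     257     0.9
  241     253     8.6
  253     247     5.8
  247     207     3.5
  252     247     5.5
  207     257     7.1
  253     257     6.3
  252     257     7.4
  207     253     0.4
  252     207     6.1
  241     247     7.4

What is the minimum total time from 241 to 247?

7.4 s

Candidate routes:
241 - 247: 7.4 = 7.4
241 - 257 - 247: 9.1+0.9 = 10
241 - 207 - 247: 4.7+3.5 = 8.2
Cheapest is 241 - 247 at 7.4 s.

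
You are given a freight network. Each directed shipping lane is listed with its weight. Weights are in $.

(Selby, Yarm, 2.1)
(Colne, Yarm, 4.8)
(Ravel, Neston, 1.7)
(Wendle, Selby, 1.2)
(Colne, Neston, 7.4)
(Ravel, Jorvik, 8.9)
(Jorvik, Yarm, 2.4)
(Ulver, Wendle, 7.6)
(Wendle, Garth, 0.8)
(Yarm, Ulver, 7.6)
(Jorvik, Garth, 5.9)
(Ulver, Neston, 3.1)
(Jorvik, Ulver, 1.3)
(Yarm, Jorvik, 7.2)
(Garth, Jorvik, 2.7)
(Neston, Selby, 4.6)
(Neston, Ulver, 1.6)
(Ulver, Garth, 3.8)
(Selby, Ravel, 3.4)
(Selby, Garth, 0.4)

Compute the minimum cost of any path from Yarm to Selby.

Candidate routes:
Yarm → Ulver → Neston → Selby: 7.6+3.1+4.6 = 15.3
Yarm → Jorvik → Ulver → Neston → Selby: 7.2+1.3+3.1+4.6 = 16.2
Yarm → Ulver → Wendle → Selby: 7.6+7.6+1.2 = 16.4
Cheapest is Yarm → Ulver → Neston → Selby at $15.3.

$15.3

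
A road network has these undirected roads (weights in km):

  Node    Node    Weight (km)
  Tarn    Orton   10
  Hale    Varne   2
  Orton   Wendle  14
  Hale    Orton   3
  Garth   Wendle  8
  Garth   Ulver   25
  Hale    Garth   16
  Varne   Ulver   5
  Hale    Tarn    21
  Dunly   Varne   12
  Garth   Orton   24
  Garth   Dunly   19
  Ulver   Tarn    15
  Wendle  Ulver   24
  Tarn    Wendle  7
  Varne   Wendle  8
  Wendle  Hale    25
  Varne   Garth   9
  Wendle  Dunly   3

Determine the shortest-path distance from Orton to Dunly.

16 km

Running Dijkstra from Orton:
Orton: 0
Hale: 3  (via Orton)
Varne: 5  (via Hale)
Tarn: 10  (via Orton)
Ulver: 10  (via Varne)
Wendle: 13  (via Varne)
Garth: 14  (via Varne)
Dunly: 16  (via Wendle)
Shortest route: Orton → Hale → Varne → Wendle → Dunly = 16 km.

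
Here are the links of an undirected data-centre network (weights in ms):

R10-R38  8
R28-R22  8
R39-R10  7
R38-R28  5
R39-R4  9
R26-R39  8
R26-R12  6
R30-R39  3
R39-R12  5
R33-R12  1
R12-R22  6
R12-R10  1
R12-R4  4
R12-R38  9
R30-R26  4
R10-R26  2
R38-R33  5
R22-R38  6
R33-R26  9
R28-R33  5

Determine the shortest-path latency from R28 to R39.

11 ms

Running Dijkstra from R28:
R28: 0
R38: 5  (via R28)
R33: 5  (via R28)
R12: 6  (via R33)
R10: 7  (via R12)
R22: 8  (via R28)
R26: 9  (via R10)
R4: 10  (via R12)
R39: 11  (via R12)
Shortest route: R28–R33–R12–R39 = 11 ms.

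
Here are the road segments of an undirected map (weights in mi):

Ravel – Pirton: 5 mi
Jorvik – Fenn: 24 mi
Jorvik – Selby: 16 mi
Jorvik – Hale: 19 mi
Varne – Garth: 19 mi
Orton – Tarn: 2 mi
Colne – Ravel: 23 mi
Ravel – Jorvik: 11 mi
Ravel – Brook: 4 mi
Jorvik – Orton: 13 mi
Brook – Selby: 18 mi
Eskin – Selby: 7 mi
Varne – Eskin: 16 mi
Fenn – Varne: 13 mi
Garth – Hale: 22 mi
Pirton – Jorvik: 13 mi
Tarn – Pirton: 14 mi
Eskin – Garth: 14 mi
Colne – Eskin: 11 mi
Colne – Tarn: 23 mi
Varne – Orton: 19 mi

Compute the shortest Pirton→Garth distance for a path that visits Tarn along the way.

54 mi

Best Pirton to Tarn: Pirton–Tarn costing 14
Shortest Tarn→Garth: Tarn–Orton–Varne–Garth = 40
Total via Tarn: 14 + 40 = 54 mi.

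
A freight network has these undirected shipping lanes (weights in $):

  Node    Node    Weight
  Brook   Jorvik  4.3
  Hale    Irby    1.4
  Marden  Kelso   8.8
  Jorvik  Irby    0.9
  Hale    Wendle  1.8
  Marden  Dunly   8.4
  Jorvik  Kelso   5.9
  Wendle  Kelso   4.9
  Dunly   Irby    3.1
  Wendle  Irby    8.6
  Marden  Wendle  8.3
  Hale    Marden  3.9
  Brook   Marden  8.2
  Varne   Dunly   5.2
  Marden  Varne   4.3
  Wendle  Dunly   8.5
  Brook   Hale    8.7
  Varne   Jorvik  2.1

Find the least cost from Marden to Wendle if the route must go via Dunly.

$14.7

Best Marden to Dunly: Marden → Dunly costing 8.4
Shortest Dunly→Wendle: Dunly → Irby → Hale → Wendle = 6.3
Total via Dunly: 8.4 + 6.3 = $14.7.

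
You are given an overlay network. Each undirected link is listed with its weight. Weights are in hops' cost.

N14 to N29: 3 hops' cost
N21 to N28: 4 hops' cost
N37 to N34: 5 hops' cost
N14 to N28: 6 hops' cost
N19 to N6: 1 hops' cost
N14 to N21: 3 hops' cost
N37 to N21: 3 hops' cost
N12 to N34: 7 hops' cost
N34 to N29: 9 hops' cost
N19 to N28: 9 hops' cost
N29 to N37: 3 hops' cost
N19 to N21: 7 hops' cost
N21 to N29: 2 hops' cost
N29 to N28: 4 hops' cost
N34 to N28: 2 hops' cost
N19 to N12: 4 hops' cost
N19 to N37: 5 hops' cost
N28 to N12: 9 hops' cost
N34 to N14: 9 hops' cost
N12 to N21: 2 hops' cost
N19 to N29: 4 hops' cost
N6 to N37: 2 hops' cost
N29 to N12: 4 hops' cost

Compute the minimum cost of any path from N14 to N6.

Compare a few routes:
N14 → N21 → N29 → N37 → N6: 3+2+3+2 = 10
N14 → N29 → N21 → N37 → N6: 3+2+3+2 = 10
N14 → N21 → N37 → N6: 3+3+2 = 8
N14 → N21 → N12 → N19 → N6: 3+2+4+1 = 10
Cheapest is N14 → N21 → N37 → N6 at 8 hops' cost.

8 hops' cost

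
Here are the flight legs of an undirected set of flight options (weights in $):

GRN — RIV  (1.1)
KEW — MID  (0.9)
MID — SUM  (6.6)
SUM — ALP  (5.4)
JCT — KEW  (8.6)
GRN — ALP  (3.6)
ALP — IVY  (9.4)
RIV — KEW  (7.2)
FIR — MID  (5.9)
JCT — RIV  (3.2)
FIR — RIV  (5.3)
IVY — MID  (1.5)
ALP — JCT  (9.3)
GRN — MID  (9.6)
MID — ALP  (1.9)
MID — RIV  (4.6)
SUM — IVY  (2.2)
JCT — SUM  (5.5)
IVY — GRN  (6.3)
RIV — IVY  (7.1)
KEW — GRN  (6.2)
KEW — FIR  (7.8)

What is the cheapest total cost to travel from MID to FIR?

Candidate routes:
MID–RIV–FIR: 4.6+5.3 = 9.9
MID–FIR: 5.9 = 5.9
MID–KEW–FIR: 0.9+7.8 = 8.7
Cheapest is MID–FIR at $5.9.

$5.9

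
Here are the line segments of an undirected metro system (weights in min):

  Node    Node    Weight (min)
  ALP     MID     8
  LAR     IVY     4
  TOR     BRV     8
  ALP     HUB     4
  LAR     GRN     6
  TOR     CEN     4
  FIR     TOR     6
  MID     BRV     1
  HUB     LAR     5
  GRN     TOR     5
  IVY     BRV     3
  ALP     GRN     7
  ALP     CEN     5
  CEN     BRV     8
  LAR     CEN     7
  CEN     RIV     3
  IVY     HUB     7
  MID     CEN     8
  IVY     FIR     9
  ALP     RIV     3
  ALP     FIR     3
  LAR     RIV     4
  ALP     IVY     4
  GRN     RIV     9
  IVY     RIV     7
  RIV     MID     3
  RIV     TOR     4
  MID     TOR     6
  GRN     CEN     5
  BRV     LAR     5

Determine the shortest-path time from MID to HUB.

Candidate routes:
MID–BRV–IVY–HUB: 1+3+7 = 11
MID–RIV–ALP–HUB: 3+3+4 = 10
MID–BRV–LAR–HUB: 1+5+5 = 11
MID–BRV–IVY–ALP–HUB: 1+3+4+4 = 12
Cheapest is MID–RIV–ALP–HUB at 10 min.

10 min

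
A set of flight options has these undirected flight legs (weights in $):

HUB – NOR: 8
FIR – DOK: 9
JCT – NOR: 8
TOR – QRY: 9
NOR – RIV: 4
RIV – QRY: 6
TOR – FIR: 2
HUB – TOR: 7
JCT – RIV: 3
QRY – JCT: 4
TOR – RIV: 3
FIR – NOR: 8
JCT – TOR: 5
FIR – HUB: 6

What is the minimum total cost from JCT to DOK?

$16

Shortest distances from JCT:
JCT: 0
RIV: 3  (via JCT)
QRY: 4  (via JCT)
TOR: 5  (via JCT)
FIR: 7  (via TOR)
NOR: 7  (via RIV)
HUB: 12  (via TOR)
DOK: 16  (via FIR)
Shortest route: JCT–TOR–FIR–DOK = $16.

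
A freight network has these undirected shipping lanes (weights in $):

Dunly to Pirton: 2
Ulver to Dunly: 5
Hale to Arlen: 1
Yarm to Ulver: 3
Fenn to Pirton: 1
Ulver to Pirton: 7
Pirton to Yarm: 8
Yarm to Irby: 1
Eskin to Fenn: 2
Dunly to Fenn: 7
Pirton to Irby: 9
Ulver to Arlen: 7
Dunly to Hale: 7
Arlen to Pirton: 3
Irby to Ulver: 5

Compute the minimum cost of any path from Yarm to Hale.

$11

Compare a few routes:
Yarm → Ulver → Dunly → Pirton → Arlen → Hale: 3+5+2+3+1 = 14
Yarm → Ulver → Arlen → Hale: 3+7+1 = 11
Yarm → Ulver → Pirton → Arlen → Hale: 3+7+3+1 = 14
Yarm → Pirton → Arlen → Hale: 8+3+1 = 12
Cheapest is Yarm → Ulver → Arlen → Hale at $11.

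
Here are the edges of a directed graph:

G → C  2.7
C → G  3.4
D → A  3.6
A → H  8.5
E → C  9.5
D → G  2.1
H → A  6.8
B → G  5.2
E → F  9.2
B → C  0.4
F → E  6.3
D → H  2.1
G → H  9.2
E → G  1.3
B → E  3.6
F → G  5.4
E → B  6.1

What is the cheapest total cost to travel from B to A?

19.8

Running Dijkstra from B:
B: 0
C: 0.4  (via B)
E: 3.6  (via B)
G: 3.8  (via C)
F: 12.8  (via E)
H: 13  (via G)
A: 19.8  (via H)
Shortest route: B–C–G–H–A = 19.8.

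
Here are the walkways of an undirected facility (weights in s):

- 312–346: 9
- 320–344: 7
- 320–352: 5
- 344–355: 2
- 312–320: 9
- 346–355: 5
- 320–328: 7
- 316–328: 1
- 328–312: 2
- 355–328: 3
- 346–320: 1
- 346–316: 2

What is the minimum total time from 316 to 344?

Shortest distances from 316:
316: 0
328: 1  (via 316)
346: 2  (via 316)
320: 3  (via 346)
312: 3  (via 328)
355: 4  (via 328)
344: 6  (via 355)
Shortest route: 316–328–355–344 = 6 s.

6 s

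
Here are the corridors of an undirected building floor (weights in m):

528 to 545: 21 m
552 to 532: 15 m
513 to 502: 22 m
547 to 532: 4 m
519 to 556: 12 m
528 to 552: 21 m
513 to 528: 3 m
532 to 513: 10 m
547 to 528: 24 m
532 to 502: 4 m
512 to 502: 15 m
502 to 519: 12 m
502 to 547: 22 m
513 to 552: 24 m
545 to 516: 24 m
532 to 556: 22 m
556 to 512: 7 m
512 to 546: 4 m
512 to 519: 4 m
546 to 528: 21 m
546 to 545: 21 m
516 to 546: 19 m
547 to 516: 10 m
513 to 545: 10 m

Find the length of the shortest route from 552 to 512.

34 m

Enumerating some paths:
552 - 532 - 502 - 512: 15+4+15 = 34
552 - 532 - 502 - 519 - 512: 15+4+12+4 = 35
552 - 532 - 556 - 512: 15+22+7 = 44
Cheapest is 552 - 532 - 502 - 512 at 34 m.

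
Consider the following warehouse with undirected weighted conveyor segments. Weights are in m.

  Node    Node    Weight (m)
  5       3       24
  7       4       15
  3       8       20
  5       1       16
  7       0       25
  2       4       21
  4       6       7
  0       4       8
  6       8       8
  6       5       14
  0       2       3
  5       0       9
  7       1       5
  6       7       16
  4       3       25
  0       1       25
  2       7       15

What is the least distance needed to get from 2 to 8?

Shortest distances from 2:
2: 0
0: 3  (via 2)
4: 11  (via 0)
5: 12  (via 0)
7: 15  (via 2)
6: 18  (via 4)
1: 20  (via 7)
8: 26  (via 6)
Shortest route: 2–0–4–6–8 = 26 m.

26 m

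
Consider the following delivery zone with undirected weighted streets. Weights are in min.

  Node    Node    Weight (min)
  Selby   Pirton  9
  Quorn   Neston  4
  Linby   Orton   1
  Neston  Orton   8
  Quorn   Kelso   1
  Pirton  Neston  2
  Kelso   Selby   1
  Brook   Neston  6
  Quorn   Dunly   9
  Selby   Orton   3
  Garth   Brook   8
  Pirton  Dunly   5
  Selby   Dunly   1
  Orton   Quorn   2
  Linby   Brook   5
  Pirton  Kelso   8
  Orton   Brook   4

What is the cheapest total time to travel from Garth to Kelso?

Settle nodes by increasing distance from Garth:
Garth: 0
Brook: 8  (via Garth)
Orton: 12  (via Brook)
Linby: 13  (via Brook)
Quorn: 14  (via Orton)
Neston: 14  (via Brook)
Kelso: 15  (via Quorn)
Shortest route: Garth–Brook–Orton–Quorn–Kelso = 15 min.

15 min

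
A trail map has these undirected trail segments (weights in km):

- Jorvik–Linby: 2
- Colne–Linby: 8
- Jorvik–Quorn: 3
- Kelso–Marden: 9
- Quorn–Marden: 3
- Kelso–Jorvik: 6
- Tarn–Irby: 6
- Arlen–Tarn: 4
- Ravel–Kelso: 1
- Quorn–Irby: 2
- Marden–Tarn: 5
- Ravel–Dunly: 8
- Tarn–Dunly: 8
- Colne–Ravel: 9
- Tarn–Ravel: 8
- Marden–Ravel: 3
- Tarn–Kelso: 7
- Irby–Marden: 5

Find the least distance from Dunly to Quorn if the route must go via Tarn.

16 km

Shortest Dunly→Tarn: Dunly → Tarn = 8
Best Tarn to Quorn: Tarn → Marden → Quorn costing 8
Total via Tarn: 8 + 8 = 16 km.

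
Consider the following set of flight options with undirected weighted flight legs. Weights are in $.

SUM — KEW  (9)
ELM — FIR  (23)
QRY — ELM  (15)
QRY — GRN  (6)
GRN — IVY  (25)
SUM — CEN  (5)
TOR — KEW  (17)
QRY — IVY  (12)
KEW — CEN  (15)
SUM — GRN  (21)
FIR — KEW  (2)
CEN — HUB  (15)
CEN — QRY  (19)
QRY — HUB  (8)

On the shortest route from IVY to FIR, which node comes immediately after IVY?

QRY

Candidate routes:
IVY - QRY - CEN - KEW - FIR: 12+19+15+2 = 48
IVY - QRY - CEN - SUM - KEW - FIR: 12+19+5+9+2 = 47
IVY - QRY - GRN - SUM - KEW - FIR: 12+6+21+9+2 = 50
The minimum is $47 via IVY - QRY - CEN - SUM - KEW - FIR.
So from IVY the first move is to QRY.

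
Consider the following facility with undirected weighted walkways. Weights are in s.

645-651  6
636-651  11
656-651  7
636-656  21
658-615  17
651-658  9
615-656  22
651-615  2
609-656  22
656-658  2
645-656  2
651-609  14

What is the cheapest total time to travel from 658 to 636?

20 s

Enumerating some paths:
658 → 651 → 636: 9+11 = 20
658 → 656 → 645 → 651 → 636: 2+2+6+11 = 21
Cheapest is 658 → 651 → 636 at 20 s.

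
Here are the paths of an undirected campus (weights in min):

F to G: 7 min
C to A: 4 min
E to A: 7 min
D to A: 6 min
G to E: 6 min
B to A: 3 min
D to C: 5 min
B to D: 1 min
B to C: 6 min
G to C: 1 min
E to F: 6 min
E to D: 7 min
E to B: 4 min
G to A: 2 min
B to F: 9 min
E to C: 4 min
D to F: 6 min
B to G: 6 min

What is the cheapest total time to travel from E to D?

Settle nodes by increasing distance from E:
E: 0
B: 4  (via E)
C: 4  (via E)
D: 5  (via B)
Shortest route: E → B → D = 5 min.

5 min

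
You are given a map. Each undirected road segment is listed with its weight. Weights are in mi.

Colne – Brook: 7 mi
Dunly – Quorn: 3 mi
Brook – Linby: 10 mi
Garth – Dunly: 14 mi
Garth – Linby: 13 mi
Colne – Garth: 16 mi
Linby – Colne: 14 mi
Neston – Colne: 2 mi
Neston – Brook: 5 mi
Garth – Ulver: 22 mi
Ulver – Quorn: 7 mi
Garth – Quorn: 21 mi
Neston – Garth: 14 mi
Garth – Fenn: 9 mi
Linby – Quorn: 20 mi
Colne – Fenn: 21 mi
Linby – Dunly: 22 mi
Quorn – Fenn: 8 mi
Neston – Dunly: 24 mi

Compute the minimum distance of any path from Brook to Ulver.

Enumerating some paths:
Brook → Neston → Dunly → Quorn → Ulver: 5+24+3+7 = 39
Brook → Linby → Quorn → Ulver: 10+20+7 = 37
Cheapest is Brook → Linby → Quorn → Ulver at 37 mi.

37 mi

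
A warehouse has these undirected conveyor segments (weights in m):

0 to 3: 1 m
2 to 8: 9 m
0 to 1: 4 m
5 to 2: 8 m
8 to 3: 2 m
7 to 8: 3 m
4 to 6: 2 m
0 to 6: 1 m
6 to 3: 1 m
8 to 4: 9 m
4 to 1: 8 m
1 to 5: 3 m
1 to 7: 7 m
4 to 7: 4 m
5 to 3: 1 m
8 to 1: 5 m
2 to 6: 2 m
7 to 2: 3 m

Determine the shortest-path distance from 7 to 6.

Settle nodes by increasing distance from 7:
7: 0
2: 3  (via 7)
8: 3  (via 7)
4: 4  (via 7)
3: 5  (via 8)
6: 5  (via 2)
Shortest route: 7 → 2 → 6 = 5 m.

5 m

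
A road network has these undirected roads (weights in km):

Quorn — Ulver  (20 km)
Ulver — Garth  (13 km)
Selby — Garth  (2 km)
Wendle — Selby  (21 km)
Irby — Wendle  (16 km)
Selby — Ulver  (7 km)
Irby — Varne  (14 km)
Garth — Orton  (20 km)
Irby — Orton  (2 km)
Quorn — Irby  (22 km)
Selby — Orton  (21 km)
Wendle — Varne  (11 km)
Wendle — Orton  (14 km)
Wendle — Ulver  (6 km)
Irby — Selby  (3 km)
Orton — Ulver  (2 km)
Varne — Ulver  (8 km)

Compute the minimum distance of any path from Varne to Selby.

Running Dijkstra from Varne:
Varne: 0
Ulver: 8  (via Varne)
Orton: 10  (via Ulver)
Wendle: 11  (via Varne)
Irby: 12  (via Orton)
Selby: 15  (via Ulver)
Shortest route: Varne–Ulver–Selby = 15 km.

15 km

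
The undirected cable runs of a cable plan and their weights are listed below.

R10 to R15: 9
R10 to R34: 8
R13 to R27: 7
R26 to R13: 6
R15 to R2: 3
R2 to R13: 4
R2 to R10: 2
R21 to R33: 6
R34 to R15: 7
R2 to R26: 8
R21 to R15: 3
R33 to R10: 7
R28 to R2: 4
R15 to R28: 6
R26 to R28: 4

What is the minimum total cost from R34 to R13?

14

Candidate routes:
R34 - R15 - R10 - R2 - R13: 7+9+2+4 = 22
R34 - R15 - R28 - R2 - R13: 7+6+4+4 = 21
R34 - R15 - R2 - R13: 7+3+4 = 14
Cheapest is R34 - R15 - R2 - R13 at 14.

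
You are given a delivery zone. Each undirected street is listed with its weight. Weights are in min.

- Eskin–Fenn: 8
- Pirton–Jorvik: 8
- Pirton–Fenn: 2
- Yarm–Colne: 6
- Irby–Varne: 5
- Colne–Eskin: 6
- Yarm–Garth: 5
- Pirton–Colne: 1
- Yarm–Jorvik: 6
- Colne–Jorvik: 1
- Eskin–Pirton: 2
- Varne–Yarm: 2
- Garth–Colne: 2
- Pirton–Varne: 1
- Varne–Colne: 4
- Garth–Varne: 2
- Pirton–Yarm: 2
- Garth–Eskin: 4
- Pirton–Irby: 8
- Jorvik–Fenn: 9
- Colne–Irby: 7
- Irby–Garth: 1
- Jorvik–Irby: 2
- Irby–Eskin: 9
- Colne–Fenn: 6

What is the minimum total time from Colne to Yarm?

3 min

Enumerating some paths:
Colne → Pirton → Yarm: 1+2 = 3
Colne → Pirton → Varne → Yarm: 1+1+2 = 4
Cheapest is Colne → Pirton → Yarm at 3 min.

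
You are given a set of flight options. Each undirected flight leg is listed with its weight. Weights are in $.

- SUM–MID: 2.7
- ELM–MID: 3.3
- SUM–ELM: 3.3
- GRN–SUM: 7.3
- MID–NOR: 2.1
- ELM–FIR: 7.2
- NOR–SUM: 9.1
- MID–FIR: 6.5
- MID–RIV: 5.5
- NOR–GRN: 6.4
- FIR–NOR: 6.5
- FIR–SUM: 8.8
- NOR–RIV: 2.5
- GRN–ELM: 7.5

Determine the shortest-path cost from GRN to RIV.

$8.9

Settle nodes by increasing distance from GRN:
GRN: 0
NOR: 6.4  (via GRN)
SUM: 7.3  (via GRN)
ELM: 7.5  (via GRN)
MID: 8.5  (via NOR)
RIV: 8.9  (via NOR)
Shortest route: GRN → NOR → RIV = $8.9.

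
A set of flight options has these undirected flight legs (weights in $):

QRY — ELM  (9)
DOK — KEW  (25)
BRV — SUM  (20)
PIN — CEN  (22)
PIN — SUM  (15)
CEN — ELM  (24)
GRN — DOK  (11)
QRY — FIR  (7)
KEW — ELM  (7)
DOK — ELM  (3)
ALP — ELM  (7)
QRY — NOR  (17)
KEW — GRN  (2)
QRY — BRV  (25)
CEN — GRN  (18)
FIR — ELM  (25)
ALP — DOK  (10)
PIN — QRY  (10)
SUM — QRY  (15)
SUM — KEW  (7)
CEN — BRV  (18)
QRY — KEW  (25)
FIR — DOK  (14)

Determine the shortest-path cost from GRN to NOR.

$35

Settle nodes by increasing distance from GRN:
GRN: 0
KEW: 2  (via GRN)
SUM: 9  (via KEW)
ELM: 9  (via KEW)
DOK: 11  (via GRN)
ALP: 16  (via ELM)
CEN: 18  (via GRN)
QRY: 18  (via ELM)
PIN: 24  (via SUM)
FIR: 25  (via DOK)
BRV: 29  (via SUM)
NOR: 35  (via QRY)
Shortest route: GRN → KEW → ELM → QRY → NOR = $35.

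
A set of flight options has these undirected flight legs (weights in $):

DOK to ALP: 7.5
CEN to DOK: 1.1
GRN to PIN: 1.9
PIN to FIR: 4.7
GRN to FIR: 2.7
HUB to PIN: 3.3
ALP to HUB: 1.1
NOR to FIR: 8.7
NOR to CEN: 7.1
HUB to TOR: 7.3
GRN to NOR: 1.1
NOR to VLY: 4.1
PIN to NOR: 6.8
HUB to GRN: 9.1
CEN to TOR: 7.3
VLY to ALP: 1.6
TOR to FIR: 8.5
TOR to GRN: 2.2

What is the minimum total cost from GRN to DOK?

$9.3

Candidate routes:
GRN–TOR–CEN–DOK: 2.2+7.3+1.1 = 10.6
GRN–NOR–CEN–DOK: 1.1+7.1+1.1 = 9.3
GRN–PIN–HUB–ALP–DOK: 1.9+3.3+1.1+7.5 = 13.8
GRN–NOR–VLY–ALP–DOK: 1.1+4.1+1.6+7.5 = 14.3
Cheapest is GRN–NOR–CEN–DOK at $9.3.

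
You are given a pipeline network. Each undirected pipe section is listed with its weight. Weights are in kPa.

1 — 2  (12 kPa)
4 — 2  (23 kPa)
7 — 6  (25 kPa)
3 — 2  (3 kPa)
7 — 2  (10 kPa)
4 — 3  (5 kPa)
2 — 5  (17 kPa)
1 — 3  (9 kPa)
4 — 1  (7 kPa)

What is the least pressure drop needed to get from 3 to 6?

38 kPa

Enumerating some paths:
3 → 2 → 7 → 6: 3+10+25 = 38
3 → 4 → 1 → 2 → 7 → 6: 5+7+12+10+25 = 59
3 → 1 → 2 → 7 → 6: 9+12+10+25 = 56
The minimum is 38 kPa via 3 → 2 → 7 → 6.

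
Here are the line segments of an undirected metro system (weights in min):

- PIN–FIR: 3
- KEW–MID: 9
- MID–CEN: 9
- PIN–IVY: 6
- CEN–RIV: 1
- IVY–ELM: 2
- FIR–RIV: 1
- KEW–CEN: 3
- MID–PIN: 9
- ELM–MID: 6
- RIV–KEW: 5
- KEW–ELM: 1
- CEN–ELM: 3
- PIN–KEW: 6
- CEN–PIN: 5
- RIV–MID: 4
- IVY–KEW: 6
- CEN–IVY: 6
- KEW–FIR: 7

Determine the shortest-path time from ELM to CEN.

3 min

Enumerating some paths:
ELM–CEN: 3 = 3
ELM–KEW–CEN: 1+3 = 4
ELM–KEW–RIV–CEN: 1+5+1 = 7
Cheapest is ELM–CEN at 3 min.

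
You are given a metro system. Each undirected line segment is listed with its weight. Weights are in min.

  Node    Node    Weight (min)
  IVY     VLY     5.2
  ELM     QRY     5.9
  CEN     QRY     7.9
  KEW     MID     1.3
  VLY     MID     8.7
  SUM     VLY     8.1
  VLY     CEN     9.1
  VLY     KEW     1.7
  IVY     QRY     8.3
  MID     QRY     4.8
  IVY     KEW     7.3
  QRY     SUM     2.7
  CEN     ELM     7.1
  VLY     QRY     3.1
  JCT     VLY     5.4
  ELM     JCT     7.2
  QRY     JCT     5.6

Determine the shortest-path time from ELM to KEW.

Enumerating some paths:
ELM → JCT → VLY → KEW: 7.2+5.4+1.7 = 14.3
ELM → QRY → MID → KEW: 5.9+4.8+1.3 = 12
ELM → QRY → VLY → KEW: 5.9+3.1+1.7 = 10.7
Cheapest is ELM → QRY → VLY → KEW at 10.7 min.

10.7 min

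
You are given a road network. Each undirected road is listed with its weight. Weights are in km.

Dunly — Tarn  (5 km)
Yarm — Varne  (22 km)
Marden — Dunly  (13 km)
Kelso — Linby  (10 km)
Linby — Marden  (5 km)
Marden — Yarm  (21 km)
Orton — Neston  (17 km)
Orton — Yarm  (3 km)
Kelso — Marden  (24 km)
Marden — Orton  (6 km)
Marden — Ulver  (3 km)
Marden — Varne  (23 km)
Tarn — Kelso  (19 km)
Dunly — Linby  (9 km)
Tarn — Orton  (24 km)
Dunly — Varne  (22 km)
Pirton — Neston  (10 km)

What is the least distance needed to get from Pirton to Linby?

Settle nodes by increasing distance from Pirton:
Pirton: 0
Neston: 10  (via Pirton)
Orton: 27  (via Neston)
Yarm: 30  (via Orton)
Marden: 33  (via Orton)
Ulver: 36  (via Marden)
Linby: 38  (via Marden)
Shortest route: Pirton → Neston → Orton → Marden → Linby = 38 km.

38 km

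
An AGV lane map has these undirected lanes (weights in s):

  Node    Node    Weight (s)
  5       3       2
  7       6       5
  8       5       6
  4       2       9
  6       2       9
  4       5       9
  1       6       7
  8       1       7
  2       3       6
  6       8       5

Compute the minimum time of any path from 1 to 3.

15 s

Enumerating some paths:
1 - 6 - 8 - 5 - 3: 7+5+6+2 = 20
1 - 8 - 6 - 2 - 3: 7+5+9+6 = 27
1 - 8 - 5 - 3: 7+6+2 = 15
1 - 6 - 2 - 3: 7+9+6 = 22
Cheapest is 1 - 8 - 5 - 3 at 15 s.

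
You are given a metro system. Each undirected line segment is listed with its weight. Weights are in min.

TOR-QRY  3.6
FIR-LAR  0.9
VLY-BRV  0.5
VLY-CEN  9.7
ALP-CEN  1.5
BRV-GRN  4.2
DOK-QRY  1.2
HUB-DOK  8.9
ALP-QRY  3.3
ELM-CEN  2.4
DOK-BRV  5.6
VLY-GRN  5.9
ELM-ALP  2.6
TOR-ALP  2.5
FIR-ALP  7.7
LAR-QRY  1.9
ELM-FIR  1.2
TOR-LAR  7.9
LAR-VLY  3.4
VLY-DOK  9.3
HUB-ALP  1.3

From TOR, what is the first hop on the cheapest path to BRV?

Candidate routes:
TOR → QRY → LAR → VLY → BRV: 3.6+1.9+3.4+0.5 = 9.4
TOR → QRY → DOK → BRV: 3.6+1.2+5.6 = 10.4
The minimum is 9.4 min via TOR → QRY → LAR → VLY → BRV.
So from TOR the first move is to QRY.

QRY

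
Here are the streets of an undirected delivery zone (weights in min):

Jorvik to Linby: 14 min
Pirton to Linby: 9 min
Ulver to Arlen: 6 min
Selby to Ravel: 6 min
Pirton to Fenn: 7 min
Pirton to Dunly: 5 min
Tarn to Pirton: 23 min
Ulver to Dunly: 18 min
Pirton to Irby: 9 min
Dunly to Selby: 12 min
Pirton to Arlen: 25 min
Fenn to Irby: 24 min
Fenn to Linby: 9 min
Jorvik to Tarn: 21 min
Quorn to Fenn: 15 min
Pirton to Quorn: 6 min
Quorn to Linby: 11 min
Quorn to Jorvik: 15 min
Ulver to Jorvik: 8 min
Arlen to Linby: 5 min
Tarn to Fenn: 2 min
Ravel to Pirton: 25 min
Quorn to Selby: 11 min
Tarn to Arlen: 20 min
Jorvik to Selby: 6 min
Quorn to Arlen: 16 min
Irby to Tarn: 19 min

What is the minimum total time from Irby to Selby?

Candidate routes:
Irby–Pirton–Linby–Quorn–Selby: 9+9+11+11 = 40
Irby–Pirton–Quorn–Jorvik–Selby: 9+6+15+6 = 36
Irby–Pirton–Linby–Jorvik–Selby: 9+9+14+6 = 38
Irby–Pirton–Dunly–Selby: 9+5+12 = 26
The minimum is 26 min via Irby–Pirton–Dunly–Selby.

26 min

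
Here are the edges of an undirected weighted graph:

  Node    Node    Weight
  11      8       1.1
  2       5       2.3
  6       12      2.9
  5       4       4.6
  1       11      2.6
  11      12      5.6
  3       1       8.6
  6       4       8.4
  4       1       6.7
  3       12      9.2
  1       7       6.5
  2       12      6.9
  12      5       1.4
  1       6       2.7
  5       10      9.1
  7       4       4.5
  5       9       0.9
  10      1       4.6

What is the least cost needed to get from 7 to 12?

10.5

Settle nodes by increasing distance from 7:
7: 0
4: 4.5  (via 7)
1: 6.5  (via 7)
5: 9.1  (via 4)
11: 9.1  (via 1)
6: 9.2  (via 1)
9: 10  (via 5)
8: 10.2  (via 11)
12: 10.5  (via 5)
Shortest route: 7–4–5–12 = 10.5.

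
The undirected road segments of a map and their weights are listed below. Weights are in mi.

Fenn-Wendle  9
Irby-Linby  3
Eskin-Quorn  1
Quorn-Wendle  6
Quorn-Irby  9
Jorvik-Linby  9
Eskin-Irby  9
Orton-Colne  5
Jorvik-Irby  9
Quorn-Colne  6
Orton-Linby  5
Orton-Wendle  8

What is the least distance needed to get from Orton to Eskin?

Running Dijkstra from Orton:
Orton: 0
Linby: 5  (via Orton)
Colne: 5  (via Orton)
Wendle: 8  (via Orton)
Irby: 8  (via Linby)
Quorn: 11  (via Colne)
Eskin: 12  (via Quorn)
Shortest route: Orton–Colne–Quorn–Eskin = 12 mi.

12 mi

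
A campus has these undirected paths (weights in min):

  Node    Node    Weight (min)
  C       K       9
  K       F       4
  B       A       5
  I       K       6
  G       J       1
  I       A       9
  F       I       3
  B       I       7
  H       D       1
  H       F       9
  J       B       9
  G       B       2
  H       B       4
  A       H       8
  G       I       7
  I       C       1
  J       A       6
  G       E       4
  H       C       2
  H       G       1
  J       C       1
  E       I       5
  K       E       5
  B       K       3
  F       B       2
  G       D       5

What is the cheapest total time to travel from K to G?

Running Dijkstra from K:
K: 0
B: 3  (via K)
F: 4  (via K)
E: 5  (via K)
G: 5  (via B)
Shortest route: K–B–G = 5 min.

5 min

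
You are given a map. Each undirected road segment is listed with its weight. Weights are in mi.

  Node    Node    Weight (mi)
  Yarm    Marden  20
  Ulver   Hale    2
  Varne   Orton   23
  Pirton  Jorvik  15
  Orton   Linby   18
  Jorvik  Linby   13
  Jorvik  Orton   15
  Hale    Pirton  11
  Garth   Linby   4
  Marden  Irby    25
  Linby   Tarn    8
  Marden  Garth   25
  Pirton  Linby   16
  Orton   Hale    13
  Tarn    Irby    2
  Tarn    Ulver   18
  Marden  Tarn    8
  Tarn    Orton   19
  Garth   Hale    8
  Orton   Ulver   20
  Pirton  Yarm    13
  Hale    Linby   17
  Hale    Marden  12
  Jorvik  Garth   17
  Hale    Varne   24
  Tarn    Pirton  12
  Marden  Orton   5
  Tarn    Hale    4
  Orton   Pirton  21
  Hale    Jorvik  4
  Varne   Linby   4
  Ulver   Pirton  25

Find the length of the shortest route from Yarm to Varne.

Running Dijkstra from Yarm:
Yarm: 0
Pirton: 13  (via Yarm)
Marden: 20  (via Yarm)
Hale: 24  (via Pirton)
Tarn: 25  (via Pirton)
Orton: 25  (via Marden)
Ulver: 26  (via Hale)
Irby: 27  (via Tarn)
Jorvik: 28  (via Pirton)
Linby: 29  (via Pirton)
Garth: 32  (via Hale)
Varne: 33  (via Linby)
Shortest route: Yarm–Pirton–Linby–Varne = 33 mi.

33 mi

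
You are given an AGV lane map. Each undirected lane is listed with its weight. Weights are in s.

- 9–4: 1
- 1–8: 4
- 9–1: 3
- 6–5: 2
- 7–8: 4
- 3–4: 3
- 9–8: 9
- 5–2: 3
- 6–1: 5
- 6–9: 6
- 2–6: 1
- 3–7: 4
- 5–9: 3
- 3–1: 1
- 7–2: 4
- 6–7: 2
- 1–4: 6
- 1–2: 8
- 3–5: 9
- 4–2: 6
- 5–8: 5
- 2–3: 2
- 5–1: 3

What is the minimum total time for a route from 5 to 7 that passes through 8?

Shortest 5→8: 5 → 8 = 5
Best 8 to 7: 8 → 7 costing 4
Total via 8: 5 + 4 = 9 s.

9 s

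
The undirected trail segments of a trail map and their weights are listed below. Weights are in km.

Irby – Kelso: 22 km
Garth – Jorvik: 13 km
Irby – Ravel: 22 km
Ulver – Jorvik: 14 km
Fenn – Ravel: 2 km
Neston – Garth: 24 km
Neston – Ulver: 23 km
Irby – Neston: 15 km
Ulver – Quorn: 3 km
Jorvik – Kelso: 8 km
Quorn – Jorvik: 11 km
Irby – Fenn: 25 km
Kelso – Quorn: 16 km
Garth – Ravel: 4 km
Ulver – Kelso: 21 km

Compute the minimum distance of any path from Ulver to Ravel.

31 km

Shortest distances from Ulver:
Ulver: 0
Quorn: 3  (via Ulver)
Jorvik: 14  (via Ulver)
Kelso: 19  (via Quorn)
Neston: 23  (via Ulver)
Garth: 27  (via Jorvik)
Ravel: 31  (via Garth)
Shortest route: Ulver–Jorvik–Garth–Ravel = 31 km.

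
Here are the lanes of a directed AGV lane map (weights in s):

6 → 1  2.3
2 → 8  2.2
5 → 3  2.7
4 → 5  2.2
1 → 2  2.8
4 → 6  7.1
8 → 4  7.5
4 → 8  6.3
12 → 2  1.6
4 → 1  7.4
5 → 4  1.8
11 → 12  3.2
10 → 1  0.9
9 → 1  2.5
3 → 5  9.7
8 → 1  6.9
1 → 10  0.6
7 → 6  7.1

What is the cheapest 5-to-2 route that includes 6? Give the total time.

14 s

Best 5 to 6: 5 → 4 → 6 costing 8.9
Best 6 to 2: 6 → 1 → 2 costing 5.1
Total via 6: 8.9 + 5.1 = 14 s.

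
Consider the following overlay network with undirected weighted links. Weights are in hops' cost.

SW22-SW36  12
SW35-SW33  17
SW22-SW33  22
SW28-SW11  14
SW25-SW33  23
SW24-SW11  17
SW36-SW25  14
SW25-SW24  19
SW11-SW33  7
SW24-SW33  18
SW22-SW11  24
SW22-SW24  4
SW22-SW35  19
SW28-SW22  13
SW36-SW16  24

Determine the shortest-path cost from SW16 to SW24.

Settle nodes by increasing distance from SW16:
SW16: 0
SW36: 24  (via SW16)
SW22: 36  (via SW36)
SW25: 38  (via SW36)
SW24: 40  (via SW22)
Shortest route: SW16 → SW36 → SW22 → SW24 = 40 hops' cost.

40 hops' cost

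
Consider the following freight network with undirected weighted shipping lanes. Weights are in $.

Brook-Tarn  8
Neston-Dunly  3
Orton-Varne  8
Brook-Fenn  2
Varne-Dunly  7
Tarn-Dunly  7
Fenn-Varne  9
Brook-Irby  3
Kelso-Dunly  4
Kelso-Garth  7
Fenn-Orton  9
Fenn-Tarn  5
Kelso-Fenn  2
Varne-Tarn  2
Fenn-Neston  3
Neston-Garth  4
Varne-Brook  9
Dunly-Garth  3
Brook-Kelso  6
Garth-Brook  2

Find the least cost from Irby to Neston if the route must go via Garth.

$9

Shortest Irby→Garth: Irby–Brook–Garth = 5
Best Garth to Neston: Garth–Neston costing 4
Total via Garth: 5 + 4 = $9.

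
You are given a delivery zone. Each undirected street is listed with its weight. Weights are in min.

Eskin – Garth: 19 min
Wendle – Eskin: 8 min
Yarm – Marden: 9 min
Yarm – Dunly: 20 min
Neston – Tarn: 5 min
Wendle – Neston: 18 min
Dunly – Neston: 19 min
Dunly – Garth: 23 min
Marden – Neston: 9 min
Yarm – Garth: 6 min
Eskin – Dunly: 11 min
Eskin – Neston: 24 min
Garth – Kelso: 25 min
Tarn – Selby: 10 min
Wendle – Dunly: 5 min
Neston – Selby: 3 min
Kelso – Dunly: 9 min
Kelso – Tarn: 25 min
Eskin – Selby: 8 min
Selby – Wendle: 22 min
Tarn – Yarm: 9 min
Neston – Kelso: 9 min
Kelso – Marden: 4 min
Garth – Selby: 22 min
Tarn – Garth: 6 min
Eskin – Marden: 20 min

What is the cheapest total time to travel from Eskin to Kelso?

Settle nodes by increasing distance from Eskin:
Eskin: 0
Selby: 8  (via Eskin)
Wendle: 8  (via Eskin)
Dunly: 11  (via Eskin)
Neston: 11  (via Selby)
Tarn: 16  (via Neston)
Garth: 19  (via Eskin)
Marden: 20  (via Eskin)
Kelso: 20  (via Dunly)
Shortest route: Eskin → Dunly → Kelso = 20 min.

20 min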